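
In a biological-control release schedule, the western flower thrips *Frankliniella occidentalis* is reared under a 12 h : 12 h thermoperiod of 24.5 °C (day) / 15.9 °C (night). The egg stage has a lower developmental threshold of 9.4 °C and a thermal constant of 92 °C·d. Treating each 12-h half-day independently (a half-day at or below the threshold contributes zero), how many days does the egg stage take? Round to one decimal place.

Day half: max(0, 24.5 − 9.4) × 0.5 = 15.1 × 0.5 = 7.55 DD.
Night half: max(0, 15.9 − 9.4) × 0.5 = 6.5 × 0.5 = 3.25 DD.
Per 24 h: 10.80 DD/day.
Duration = 92 / 10.80 = 8.519 ≈ 8.5 days.

8.5 days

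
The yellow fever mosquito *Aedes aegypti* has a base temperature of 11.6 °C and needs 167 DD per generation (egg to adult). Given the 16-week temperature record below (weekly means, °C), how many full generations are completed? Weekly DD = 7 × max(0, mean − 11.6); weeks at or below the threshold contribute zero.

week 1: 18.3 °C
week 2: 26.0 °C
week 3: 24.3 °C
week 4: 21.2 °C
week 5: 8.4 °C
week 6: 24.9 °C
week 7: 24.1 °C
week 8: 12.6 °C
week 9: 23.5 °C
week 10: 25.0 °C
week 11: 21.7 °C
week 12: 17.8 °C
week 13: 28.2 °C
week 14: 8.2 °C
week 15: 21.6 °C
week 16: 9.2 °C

5 generations

Weekly DD (7 × max(0, T̄ − 11.6)): 46.9, 100.8, 88.9, 67.2, 0.0, 93.1, 87.5, 7.0, 83.3, 93.8, 70.7, 43.4, 116.2, 0.0, 70.0, 0.0.
Season total = 968.8 DD.
Complete generations = ⌊968.8 / 167⌋ = 5.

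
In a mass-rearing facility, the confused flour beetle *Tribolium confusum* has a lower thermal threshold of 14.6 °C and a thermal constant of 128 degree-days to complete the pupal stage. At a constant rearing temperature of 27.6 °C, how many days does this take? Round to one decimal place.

9.8 days

Daily accumulation = 27.6 − 14.6 = 13.0 DD/day.
Duration = 128 / 13.0 = 9.846 ≈ 9.8 days.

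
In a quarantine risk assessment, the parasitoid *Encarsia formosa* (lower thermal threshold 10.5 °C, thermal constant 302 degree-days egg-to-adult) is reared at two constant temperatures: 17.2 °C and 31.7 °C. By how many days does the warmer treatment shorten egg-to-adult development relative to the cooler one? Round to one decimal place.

At 17.2 °C: 302 / (17.2 − 10.5) = 302 / 6.7 = 45.075 d.
At 31.7 °C: 302 / (31.7 − 10.5) = 302 / 21.2 = 14.245 d.
Difference = |45.075 − 14.245| = 30.829 ≈ 30.8 days.

30.8 days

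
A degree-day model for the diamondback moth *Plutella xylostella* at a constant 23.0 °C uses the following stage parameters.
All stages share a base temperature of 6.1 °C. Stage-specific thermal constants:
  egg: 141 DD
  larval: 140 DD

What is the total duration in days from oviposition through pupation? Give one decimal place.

16.6 days

Daily accumulation at 23.0 °C = 23.0 − 6.1 = 16.9 DD/day.
Total K = 141 + 140 = 281 DD.
Total duration = 281 / 16.9 = 16.627 ≈ 16.6 days.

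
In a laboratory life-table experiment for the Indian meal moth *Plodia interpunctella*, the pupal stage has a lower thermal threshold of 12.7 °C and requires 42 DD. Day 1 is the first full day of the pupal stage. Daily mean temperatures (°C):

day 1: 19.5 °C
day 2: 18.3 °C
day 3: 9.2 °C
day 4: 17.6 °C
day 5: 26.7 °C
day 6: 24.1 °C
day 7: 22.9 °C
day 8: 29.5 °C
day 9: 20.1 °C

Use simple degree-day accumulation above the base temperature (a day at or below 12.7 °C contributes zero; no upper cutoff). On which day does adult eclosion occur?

Daily DD above 12.7 °C: 6.8, 5.6, 0.0, 4.9, 14.0, 11.4, 10.2, 16.8, 7.4.
Cumulative: 6.8, 12.4, 12.4, 17.3, 31.3, 42.7, 52.9, 69.7, 77.1.
The total first reaches 42 DD on day 6.

day 6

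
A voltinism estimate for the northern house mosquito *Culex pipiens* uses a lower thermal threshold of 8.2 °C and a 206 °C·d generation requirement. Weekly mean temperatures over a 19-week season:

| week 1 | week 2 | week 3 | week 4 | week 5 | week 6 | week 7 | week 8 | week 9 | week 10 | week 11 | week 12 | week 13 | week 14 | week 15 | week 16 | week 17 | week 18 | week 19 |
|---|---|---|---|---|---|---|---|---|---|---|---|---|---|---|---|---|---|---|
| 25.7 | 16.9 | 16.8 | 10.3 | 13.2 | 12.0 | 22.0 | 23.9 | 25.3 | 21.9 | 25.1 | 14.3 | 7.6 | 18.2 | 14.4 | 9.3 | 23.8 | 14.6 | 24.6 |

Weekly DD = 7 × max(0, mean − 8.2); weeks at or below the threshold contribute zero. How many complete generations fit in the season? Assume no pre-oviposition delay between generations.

Weekly DD (7 × max(0, T̄ − 8.2)): 122.5, 60.9, 60.2, 14.7, 35.0, 26.6, 96.6, 109.9, 119.7, 95.9, 118.3, 42.7, 0.0, 70.0, 43.4, 7.7, 109.2, 44.8, 114.8.
Season total = 1292.9 DD.
Complete generations = ⌊1292.9 / 206⌋ = 6.

6 generations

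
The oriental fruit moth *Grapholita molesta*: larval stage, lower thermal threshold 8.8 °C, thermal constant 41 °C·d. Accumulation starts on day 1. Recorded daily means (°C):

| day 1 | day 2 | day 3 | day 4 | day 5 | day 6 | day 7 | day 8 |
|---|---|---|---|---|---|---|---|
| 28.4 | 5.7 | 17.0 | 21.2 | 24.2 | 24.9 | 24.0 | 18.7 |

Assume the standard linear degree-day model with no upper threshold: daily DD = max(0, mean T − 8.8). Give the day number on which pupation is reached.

day 5

Daily DD above 8.8 °C: 19.6, 0.0, 8.2, 12.4, 15.4, 16.1, 15.2, 9.9.
Cumulative: 19.6, 19.6, 27.8, 40.2, 55.6, 71.7, 86.9, 96.8.
The total first reaches 41 DD on day 5.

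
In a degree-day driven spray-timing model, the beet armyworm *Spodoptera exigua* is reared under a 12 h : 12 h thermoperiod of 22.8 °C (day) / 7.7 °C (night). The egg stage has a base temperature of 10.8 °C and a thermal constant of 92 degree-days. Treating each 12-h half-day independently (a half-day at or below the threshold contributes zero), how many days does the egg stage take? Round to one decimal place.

Day half: max(0, 22.8 − 10.8) × 0.5 = 12.0 × 0.5 = 6.00 DD.
Night half: max(0, 7.7 − 10.8) × 0.5 = 0.0 × 0.5 = 0.00 DD.
Per 24 h: 6.00 DD/day.
Duration = 92 / 6.00 = 15.333 ≈ 15.3 days.

15.3 days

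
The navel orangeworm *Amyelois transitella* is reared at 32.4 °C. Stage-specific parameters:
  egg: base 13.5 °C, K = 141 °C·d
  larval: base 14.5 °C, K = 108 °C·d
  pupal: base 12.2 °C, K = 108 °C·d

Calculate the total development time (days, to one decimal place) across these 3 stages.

egg: 141 / (32.4 − 13.5) = 141 / 18.9 = 7.460 d.
larval: 108 / (32.4 − 14.5) = 108 / 17.9 = 6.034 d.
pupal: 108 / (32.4 − 12.2) = 108 / 20.2 = 5.347 d.
Sum = 18.840 ≈ 18.8 days.

18.8 days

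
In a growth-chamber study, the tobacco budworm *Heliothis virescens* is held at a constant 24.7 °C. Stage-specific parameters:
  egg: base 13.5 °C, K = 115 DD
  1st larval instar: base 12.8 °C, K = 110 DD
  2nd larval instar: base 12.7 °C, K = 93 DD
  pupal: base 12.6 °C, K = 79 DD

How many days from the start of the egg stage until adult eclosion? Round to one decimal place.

33.8 days

egg: 115 / (24.7 − 13.5) = 115 / 11.2 = 10.268 d.
1st larval instar: 110 / (24.7 − 12.8) = 110 / 11.9 = 9.244 d.
2nd larval instar: 93 / (24.7 − 12.7) = 93 / 12.0 = 7.750 d.
pupal: 79 / (24.7 − 12.6) = 79 / 12.1 = 6.529 d.
Sum = 33.790 ≈ 33.8 days.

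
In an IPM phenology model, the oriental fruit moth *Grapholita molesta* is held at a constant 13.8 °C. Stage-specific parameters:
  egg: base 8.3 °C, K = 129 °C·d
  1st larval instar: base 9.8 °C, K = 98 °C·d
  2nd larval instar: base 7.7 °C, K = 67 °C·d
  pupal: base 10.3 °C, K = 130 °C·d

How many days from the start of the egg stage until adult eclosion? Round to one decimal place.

96.1 days

egg: 129 / (13.8 − 8.3) = 129 / 5.5 = 23.455 d.
1st larval instar: 98 / (13.8 − 9.8) = 98 / 4.0 = 24.500 d.
2nd larval instar: 67 / (13.8 − 7.7) = 67 / 6.1 = 10.984 d.
pupal: 130 / (13.8 − 10.3) = 130 / 3.5 = 37.143 d.
Sum = 96.081 ≈ 96.1 days.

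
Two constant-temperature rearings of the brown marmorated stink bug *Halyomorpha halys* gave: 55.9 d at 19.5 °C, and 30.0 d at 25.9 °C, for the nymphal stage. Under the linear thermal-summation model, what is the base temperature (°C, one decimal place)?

12.1 °C

Equal thermal constants: D₁(T₁ − T_b) = D₂(T₂ − T_b).
55.9·(19.5 − T_b) = 30.0·(25.9 − T_b)
T_b = (55.9·19.5 − 30.0·25.9) / (55.9 − 30.0) = 313.05 / 25.9 = 12.087 °C ≈ 12.1 °C.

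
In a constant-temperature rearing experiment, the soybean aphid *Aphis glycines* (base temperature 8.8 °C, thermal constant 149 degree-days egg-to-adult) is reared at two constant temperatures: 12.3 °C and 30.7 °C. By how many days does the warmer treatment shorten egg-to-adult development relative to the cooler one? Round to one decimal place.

At 12.3 °C: 149 / (12.3 − 8.8) = 149 / 3.5 = 42.571 d.
At 30.7 °C: 149 / (30.7 − 8.8) = 149 / 21.9 = 6.804 d.
Difference = |42.571 − 6.804| = 35.768 ≈ 35.8 days.

35.8 days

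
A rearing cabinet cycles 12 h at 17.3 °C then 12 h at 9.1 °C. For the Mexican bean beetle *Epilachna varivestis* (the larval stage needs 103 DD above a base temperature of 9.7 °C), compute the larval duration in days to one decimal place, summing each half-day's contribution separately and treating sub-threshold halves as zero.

27.1 days

Day half: max(0, 17.3 − 9.7) × 0.5 = 7.6 × 0.5 = 3.80 DD.
Night half: max(0, 9.1 − 9.7) × 0.5 = 0.0 × 0.5 = 0.00 DD.
Per 24 h: 3.80 DD/day.
Duration = 103 / 3.80 = 27.105 ≈ 27.1 days.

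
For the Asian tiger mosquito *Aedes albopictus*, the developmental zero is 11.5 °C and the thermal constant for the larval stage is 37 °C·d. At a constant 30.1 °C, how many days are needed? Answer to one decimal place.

Daily accumulation = 30.1 − 11.5 = 18.6 DD/day.
Duration = 37 / 18.6 = 1.989 ≈ 2.0 days.

2.0 days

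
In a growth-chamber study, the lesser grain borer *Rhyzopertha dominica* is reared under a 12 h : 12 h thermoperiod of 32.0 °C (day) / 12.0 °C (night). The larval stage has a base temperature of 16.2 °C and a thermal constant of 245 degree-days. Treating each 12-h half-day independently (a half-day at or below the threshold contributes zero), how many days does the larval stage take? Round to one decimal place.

31.0 days

Day half: max(0, 32.0 − 16.2) × 0.5 = 15.8 × 0.5 = 7.90 DD.
Night half: max(0, 12.0 − 16.2) × 0.5 = 0.0 × 0.5 = 0.00 DD.
Per 24 h: 7.90 DD/day.
Duration = 245 / 7.90 = 31.013 ≈ 31.0 days.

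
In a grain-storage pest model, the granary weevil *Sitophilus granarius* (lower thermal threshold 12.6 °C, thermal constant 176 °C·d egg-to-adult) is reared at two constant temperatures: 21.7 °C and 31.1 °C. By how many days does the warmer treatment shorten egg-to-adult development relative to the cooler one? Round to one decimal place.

At 21.7 °C: 176 / (21.7 − 12.6) = 176 / 9.1 = 19.341 d.
At 31.1 °C: 176 / (31.1 − 12.6) = 176 / 18.5 = 9.514 d.
Difference = |19.341 − 9.514| = 9.827 ≈ 9.8 days.

9.8 days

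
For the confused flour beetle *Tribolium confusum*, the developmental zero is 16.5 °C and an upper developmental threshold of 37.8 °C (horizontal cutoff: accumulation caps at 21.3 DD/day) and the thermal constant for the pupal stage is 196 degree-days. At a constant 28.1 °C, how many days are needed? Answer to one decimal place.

16.9 days

Daily accumulation = 28.1 − 16.5 = 11.6 DD/day.
Duration = 196 / 11.6 = 16.897 ≈ 16.9 days.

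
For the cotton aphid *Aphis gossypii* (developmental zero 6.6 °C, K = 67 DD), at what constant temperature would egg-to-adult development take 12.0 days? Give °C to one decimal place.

Required daily accumulation = 67 / 12.0 = 5.583 DD/day.
T = T_base + 5.583 = 6.6 + 5.583 = 12.183 ≈ 12.2 °C.

12.2 °C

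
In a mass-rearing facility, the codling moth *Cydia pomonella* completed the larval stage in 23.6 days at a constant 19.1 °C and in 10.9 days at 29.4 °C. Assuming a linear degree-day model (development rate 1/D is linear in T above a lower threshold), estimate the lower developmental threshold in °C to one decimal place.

Under the model K = D·(T − T_b), so D₁·(T₁ − T_b) = D₂·(T₂ − T_b).
23.6·(19.1 − T_b) = 10.9·(29.4 − T_b)
T_b = (23.6·19.1 − 10.9·29.4) / (23.6 − 10.9) = 130.30 / 12.7 = 10.260 °C ≈ 10.3 °C.

10.3 °C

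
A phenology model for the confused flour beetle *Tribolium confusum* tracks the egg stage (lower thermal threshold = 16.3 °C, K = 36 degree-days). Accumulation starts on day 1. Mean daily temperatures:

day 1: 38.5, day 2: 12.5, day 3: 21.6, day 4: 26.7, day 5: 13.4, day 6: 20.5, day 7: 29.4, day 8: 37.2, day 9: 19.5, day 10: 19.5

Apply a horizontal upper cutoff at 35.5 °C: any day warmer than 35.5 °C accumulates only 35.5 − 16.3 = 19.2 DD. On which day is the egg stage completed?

day 6

Daily DD above 16.3 °C (capped at 19.2): 19.2, 0.0, 5.3, 10.4, 0.0, 4.2, 13.1, 19.2, 3.2, 3.2.
Cumulative: 19.2, 19.2, 24.5, 34.9, 34.9, 39.1, 52.2, 71.4, 74.6, 77.8.
The total first reaches 36 DD on day 6.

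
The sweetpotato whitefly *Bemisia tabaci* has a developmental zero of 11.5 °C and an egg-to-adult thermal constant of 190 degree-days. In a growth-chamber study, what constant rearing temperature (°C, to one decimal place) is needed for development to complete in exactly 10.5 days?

29.6 °C

Required daily accumulation = 190 / 10.5 = 18.095 DD/day.
T = T_base + 18.095 = 11.5 + 18.095 = 29.595 ≈ 29.6 °C.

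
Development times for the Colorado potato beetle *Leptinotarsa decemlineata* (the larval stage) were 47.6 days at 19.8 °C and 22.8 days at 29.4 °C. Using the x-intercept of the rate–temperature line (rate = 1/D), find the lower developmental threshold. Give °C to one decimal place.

11.0 °C

Equal thermal constants: D₁(T₁ − T_b) = D₂(T₂ − T_b).
47.6·(19.8 − T_b) = 22.8·(29.4 − T_b)
T_b = (47.6·19.8 − 22.8·29.4) / (47.6 − 22.8) = 272.16 / 24.8 = 10.974 °C ≈ 11.0 °C.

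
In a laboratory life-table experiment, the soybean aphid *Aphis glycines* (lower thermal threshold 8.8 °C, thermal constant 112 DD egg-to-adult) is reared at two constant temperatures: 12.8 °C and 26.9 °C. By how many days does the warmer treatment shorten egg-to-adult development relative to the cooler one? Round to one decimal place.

21.8 days

At 12.8 °C: 112 / (12.8 − 8.8) = 112 / 4.0 = 28.000 d.
At 26.9 °C: 112 / (26.9 − 8.8) = 112 / 18.1 = 6.188 d.
Difference = |28.000 − 6.188| = 21.812 ≈ 21.8 days.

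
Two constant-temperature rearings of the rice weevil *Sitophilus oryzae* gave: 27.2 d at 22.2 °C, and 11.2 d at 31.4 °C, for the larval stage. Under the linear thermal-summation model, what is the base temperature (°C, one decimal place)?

Equal thermal constants: D₁(T₁ − T_b) = D₂(T₂ − T_b).
27.2·(22.2 − T_b) = 11.2·(31.4 − T_b)
T_b = (27.2·22.2 − 11.2·31.4) / (27.2 − 11.2) = 252.16 / 16.0 = 15.760 °C ≈ 15.8 °C.

15.8 °C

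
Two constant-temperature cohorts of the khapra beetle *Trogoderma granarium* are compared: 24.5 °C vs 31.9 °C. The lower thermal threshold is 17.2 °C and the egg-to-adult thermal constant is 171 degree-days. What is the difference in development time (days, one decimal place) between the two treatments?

11.8 days

At 24.5 °C: 171 / (24.5 − 17.2) = 171 / 7.3 = 23.425 d.
At 31.9 °C: 171 / (31.9 − 17.2) = 171 / 14.7 = 11.633 d.
Difference = |23.425 − 11.633| = 11.792 ≈ 11.8 days.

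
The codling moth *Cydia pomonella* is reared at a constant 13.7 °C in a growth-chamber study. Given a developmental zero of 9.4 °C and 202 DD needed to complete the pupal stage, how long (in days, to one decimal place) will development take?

47.0 days

Daily accumulation = 13.7 − 9.4 = 4.3 DD/day.
Duration = 202 / 4.3 = 46.977 ≈ 47.0 days.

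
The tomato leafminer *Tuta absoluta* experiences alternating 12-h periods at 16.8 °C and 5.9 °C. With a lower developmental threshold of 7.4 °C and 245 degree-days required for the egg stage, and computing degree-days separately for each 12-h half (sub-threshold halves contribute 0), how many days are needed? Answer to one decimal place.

52.1 days

Day half: max(0, 16.8 − 7.4) × 0.5 = 9.4 × 0.5 = 4.70 DD.
Night half: max(0, 5.9 − 7.4) × 0.5 = 0.0 × 0.5 = 0.00 DD.
Per 24 h: 4.70 DD/day.
Duration = 245 / 4.70 = 52.128 ≈ 52.1 days.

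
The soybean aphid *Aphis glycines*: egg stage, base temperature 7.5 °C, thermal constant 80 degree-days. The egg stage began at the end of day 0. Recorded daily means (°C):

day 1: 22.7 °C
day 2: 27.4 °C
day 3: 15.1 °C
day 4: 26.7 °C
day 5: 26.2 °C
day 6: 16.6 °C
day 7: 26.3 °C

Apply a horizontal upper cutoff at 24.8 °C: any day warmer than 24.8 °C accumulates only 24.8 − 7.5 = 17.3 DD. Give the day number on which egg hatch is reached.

Daily DD above 7.5 °C (capped at 17.3): 15.2, 17.3, 7.6, 17.3, 17.3, 9.1, 17.3.
Cumulative: 15.2, 32.5, 40.1, 57.4, 74.7, 83.8, 101.1.
The total first reaches 80 DD on day 6.

day 6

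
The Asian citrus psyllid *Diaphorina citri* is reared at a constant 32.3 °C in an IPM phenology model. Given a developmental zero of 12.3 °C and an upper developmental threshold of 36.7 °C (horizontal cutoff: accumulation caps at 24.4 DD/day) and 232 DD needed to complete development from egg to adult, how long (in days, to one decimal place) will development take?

11.6 days

Daily accumulation = 32.3 − 12.3 = 20.0 DD/day.
Duration = 232 / 20.0 = 11.600 ≈ 11.6 days.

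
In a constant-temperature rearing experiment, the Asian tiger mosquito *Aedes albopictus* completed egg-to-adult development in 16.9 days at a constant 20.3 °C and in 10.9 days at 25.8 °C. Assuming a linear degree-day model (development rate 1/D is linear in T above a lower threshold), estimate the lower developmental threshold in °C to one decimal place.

10.3 °C

Linear rate model ⇒ the product D·(T − T_b) is constant across temperatures.
16.9·(20.3 − T_b) = 10.9·(25.8 − T_b)
T_b = (16.9·20.3 − 10.9·25.8) / (16.9 − 10.9) = 61.85 / 6.0 = 10.308 °C ≈ 10.3 °C.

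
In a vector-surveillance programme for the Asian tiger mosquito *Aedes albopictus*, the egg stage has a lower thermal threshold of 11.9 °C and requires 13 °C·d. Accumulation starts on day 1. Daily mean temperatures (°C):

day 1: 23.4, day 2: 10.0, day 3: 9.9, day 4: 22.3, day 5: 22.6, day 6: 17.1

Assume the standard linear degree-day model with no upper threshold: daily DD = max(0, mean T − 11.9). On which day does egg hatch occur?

Daily DD above 11.9 °C: 11.5, 0.0, 0.0, 10.4, 10.7, 5.2.
Cumulative: 11.5, 11.5, 11.5, 21.9, 32.6, 37.8.
The total first reaches 13 DD on day 4.

day 4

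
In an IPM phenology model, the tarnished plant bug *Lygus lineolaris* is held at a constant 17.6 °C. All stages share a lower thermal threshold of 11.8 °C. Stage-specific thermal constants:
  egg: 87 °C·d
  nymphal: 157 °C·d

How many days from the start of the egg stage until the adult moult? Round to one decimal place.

42.1 days

Daily accumulation at 17.6 °C = 17.6 − 11.8 = 5.8 DD/day.
Total K = 87 + 157 = 244 DD.
Total duration = 244 / 5.8 = 42.069 ≈ 42.1 days.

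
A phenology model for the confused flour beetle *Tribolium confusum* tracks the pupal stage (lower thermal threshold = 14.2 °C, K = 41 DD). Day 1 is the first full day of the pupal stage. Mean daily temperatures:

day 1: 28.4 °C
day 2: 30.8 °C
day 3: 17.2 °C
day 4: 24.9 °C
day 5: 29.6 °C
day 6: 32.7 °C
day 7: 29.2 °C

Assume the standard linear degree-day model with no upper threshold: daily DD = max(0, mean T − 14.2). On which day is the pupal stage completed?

Daily DD above 14.2 °C: 14.2, 16.6, 3.0, 10.7, 15.4, 18.5, 15.0.
Cumulative: 14.2, 30.8, 33.8, 44.5, 59.9, 78.4, 93.4.
The total first reaches 41 DD on day 4.

day 4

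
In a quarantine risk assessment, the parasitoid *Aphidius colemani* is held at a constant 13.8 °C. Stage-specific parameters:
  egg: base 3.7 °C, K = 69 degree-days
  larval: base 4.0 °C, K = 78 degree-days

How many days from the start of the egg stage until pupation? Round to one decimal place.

egg: 69 / (13.8 − 3.7) = 69 / 10.1 = 6.832 d.
larval: 78 / (13.8 − 4.0) = 78 / 9.8 = 7.959 d.
Sum = 14.791 ≈ 14.8 days.

14.8 days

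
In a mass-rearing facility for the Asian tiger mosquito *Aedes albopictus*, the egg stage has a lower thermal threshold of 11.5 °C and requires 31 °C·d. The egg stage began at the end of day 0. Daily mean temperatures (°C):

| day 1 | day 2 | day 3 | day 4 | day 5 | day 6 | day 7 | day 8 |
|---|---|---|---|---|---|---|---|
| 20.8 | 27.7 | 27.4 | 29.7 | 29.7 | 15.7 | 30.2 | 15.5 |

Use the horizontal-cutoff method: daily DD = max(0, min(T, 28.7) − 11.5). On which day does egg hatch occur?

day 3

Daily DD above 11.5 °C (capped at 17.2): 9.3, 16.2, 15.9, 17.2, 17.2, 4.2, 17.2, 4.0.
Cumulative: 9.3, 25.5, 41.4, 58.6, 75.8, 80.0, 97.2, 101.2.
The total first reaches 31 DD on day 3.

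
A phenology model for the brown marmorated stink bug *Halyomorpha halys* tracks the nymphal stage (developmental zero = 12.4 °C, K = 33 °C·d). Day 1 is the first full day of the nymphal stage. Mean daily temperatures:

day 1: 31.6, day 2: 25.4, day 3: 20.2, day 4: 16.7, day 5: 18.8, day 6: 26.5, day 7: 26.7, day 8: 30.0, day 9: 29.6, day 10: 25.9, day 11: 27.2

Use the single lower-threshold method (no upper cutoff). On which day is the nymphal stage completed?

Daily DD above 12.4 °C: 19.2, 13.0, 7.8, 4.3, 6.4, 14.1, 14.3, 17.6, 17.2, 13.5, 14.8.
Cumulative: 19.2, 32.2, 40.0, 44.3, 50.7, 64.8, 79.1, 96.7, 113.9, 127.4, 142.2.
The total first reaches 33 DD on day 3.

day 3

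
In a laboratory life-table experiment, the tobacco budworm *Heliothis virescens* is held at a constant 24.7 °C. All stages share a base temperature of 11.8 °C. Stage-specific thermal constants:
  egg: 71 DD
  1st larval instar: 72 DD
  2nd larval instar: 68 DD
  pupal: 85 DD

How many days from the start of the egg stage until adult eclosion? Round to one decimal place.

Daily accumulation at 24.7 °C = 24.7 − 11.8 = 12.9 DD/day.
Total K = 71 + 72 + 68 + 85 = 296 DD.
Total duration = 296 / 12.9 = 22.946 ≈ 22.9 days.

22.9 days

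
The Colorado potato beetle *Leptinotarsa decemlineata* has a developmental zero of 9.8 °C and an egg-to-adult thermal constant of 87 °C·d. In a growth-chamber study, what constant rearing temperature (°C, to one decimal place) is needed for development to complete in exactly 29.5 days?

Required daily accumulation = 87 / 29.5 = 2.949 DD/day.
T = T_base + 2.949 = 9.8 + 2.949 = 12.749 ≈ 12.7 °C.

12.7 °C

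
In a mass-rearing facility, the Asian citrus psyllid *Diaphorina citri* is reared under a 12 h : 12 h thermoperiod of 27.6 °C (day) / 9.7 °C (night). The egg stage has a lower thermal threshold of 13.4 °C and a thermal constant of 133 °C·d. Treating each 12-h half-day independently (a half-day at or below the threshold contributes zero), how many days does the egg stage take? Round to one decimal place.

18.7 days

Day half: max(0, 27.6 − 13.4) × 0.5 = 14.2 × 0.5 = 7.10 DD.
Night half: max(0, 9.7 − 13.4) × 0.5 = 0.0 × 0.5 = 0.00 DD.
Per 24 h: 7.10 DD/day.
Duration = 133 / 7.10 = 18.732 ≈ 18.7 days.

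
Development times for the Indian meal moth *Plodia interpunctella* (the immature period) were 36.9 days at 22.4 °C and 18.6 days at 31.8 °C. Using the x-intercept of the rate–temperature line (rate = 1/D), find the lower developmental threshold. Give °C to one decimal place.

Linear rate model ⇒ the product D·(T − T_b) is constant across temperatures.
36.9·(22.4 − T_b) = 18.6·(31.8 − T_b)
T_b = (36.9·22.4 − 18.6·31.8) / (36.9 − 18.6) = 235.08 / 18.3 = 12.846 °C ≈ 12.8 °C.

12.8 °C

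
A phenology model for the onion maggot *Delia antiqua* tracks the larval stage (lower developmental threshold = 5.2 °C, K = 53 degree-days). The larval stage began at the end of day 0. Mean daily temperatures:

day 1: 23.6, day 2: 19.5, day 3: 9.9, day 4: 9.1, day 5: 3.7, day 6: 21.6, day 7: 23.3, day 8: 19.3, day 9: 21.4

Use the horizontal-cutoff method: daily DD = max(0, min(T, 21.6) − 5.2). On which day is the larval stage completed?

Daily DD above 5.2 °C (capped at 16.4): 16.4, 14.3, 4.7, 3.9, 0.0, 16.4, 16.4, 14.1, 16.2.
Cumulative: 16.4, 30.7, 35.4, 39.3, 39.3, 55.7, 72.1, 86.2, 102.4.
The total first reaches 53 DD on day 6.

day 6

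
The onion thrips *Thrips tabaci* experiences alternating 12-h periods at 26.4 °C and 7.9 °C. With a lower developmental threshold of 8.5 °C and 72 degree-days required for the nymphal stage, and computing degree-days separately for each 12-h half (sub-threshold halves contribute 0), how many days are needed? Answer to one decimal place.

8.0 days

Day half: max(0, 26.4 − 8.5) × 0.5 = 17.9 × 0.5 = 8.95 DD.
Night half: max(0, 7.9 − 8.5) × 0.5 = 0.0 × 0.5 = 0.00 DD.
Per 24 h: 8.95 DD/day.
Duration = 72 / 8.95 = 8.045 ≈ 8.0 days.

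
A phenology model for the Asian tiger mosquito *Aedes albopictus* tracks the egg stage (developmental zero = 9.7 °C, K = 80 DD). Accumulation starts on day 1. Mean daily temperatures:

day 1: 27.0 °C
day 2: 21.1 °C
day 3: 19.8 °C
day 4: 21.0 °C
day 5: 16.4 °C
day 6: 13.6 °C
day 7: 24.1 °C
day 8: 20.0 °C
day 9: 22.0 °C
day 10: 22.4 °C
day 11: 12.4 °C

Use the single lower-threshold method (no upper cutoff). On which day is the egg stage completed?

day 8

Daily DD above 9.7 °C: 17.3, 11.4, 10.1, 11.3, 6.7, 3.9, 14.4, 10.3, 12.3, 12.7, 2.7.
Cumulative: 17.3, 28.7, 38.8, 50.1, 56.8, 60.7, 75.1, 85.4, 97.7, 110.4, 113.1.
The total first reaches 80 DD on day 8.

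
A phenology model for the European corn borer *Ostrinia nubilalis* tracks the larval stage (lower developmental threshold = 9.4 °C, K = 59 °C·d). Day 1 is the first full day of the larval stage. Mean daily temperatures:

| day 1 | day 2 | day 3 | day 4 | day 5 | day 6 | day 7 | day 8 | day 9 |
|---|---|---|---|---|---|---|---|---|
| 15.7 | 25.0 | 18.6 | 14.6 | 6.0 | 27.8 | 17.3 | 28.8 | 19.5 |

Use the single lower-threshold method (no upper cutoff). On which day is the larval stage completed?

day 7

Daily DD above 9.4 °C: 6.3, 15.6, 9.2, 5.2, 0.0, 18.4, 7.9, 19.4, 10.1.
Cumulative: 6.3, 21.9, 31.1, 36.3, 36.3, 54.7, 62.6, 82.0, 92.1.
The total first reaches 59 DD on day 7.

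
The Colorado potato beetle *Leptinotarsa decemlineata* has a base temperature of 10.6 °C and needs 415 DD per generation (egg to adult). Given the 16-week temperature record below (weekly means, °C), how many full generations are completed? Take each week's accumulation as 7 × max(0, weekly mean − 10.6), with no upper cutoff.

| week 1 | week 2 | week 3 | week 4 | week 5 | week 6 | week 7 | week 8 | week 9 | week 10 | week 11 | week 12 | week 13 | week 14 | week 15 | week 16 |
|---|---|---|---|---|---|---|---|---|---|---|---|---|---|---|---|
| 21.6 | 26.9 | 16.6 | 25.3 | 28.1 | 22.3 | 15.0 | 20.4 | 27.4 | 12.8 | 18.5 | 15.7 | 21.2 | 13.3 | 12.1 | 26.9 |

Weekly DD (7 × max(0, T̄ − 10.6)): 77.0, 114.1, 42.0, 102.9, 122.5, 81.9, 30.8, 68.6, 117.6, 15.4, 55.3, 35.7, 74.2, 18.9, 10.5, 114.1.
Season total = 1081.5 DD.
Complete generations = ⌊1081.5 / 415⌋ = 2.

2 generations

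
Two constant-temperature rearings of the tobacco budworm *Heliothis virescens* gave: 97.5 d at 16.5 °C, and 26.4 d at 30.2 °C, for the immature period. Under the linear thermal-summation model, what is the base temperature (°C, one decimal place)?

11.4 °C

Equal thermal constants: D₁(T₁ − T_b) = D₂(T₂ − T_b).
97.5·(16.5 − T_b) = 26.4·(30.2 − T_b)
T_b = (97.5·16.5 − 26.4·30.2) / (97.5 − 26.4) = 811.47 / 71.1 = 11.413 °C ≈ 11.4 °C.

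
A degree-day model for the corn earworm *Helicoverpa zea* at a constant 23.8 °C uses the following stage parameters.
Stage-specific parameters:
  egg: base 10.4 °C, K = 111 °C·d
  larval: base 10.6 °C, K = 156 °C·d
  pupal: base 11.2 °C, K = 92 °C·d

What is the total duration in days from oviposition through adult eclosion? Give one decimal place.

egg: 111 / (23.8 − 10.4) = 111 / 13.4 = 8.284 d.
larval: 156 / (23.8 − 10.6) = 156 / 13.2 = 11.818 d.
pupal: 92 / (23.8 − 11.2) = 92 / 12.6 = 7.302 d.
Sum = 27.403 ≈ 27.4 days.

27.4 days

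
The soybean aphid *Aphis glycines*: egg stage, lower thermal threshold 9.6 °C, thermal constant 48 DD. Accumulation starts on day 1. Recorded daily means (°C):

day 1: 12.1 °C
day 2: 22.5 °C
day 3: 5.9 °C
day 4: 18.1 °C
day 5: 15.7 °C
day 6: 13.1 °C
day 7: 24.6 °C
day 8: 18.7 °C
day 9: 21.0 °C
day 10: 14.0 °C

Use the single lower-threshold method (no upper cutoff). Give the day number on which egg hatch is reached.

day 7

Daily DD above 9.6 °C: 2.5, 12.9, 0.0, 8.5, 6.1, 3.5, 15.0, 9.1, 11.4, 4.4.
Cumulative: 2.5, 15.4, 15.4, 23.9, 30.0, 33.5, 48.5, 57.6, 69.0, 73.4.
The total first reaches 48 DD on day 7.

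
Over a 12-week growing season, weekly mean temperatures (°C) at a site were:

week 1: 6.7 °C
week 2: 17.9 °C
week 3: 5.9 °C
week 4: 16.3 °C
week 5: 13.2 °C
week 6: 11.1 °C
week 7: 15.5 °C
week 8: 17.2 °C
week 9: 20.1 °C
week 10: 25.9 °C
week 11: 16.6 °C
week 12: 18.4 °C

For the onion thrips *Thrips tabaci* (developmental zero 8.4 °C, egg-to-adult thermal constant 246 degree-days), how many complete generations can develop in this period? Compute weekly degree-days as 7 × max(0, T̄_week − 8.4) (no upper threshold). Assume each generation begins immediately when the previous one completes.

Weekly DD (7 × max(0, T̄ − 8.4)): 0.0, 66.5, 0.0, 55.3, 33.6, 18.9, 49.7, 61.6, 81.9, 122.5, 57.4, 70.0.
Season total = 617.4 DD.
Complete generations = ⌊617.4 / 246⌋ = 2.

2 generations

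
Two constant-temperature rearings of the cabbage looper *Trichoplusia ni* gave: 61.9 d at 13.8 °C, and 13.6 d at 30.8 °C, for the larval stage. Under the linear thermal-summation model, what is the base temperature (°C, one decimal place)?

Linear rate model ⇒ the product D·(T − T_b) is constant across temperatures.
61.9·(13.8 − T_b) = 13.6·(30.8 − T_b)
T_b = (61.9·13.8 − 13.6·30.8) / (61.9 − 13.6) = 435.34 / 48.3 = 9.013 °C ≈ 9.0 °C.

9.0 °C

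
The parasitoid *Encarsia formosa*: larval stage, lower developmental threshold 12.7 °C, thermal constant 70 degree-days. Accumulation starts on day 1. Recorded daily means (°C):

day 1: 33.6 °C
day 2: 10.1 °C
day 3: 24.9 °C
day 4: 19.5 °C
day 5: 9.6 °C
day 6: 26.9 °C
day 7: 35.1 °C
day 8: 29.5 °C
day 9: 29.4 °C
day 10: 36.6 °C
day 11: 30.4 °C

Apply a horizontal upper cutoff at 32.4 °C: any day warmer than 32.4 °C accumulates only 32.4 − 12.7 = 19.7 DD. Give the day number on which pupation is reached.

Daily DD above 12.7 °C (capped at 19.7): 19.7, 0.0, 12.2, 6.8, 0.0, 14.2, 19.7, 16.8, 16.7, 19.7, 17.7.
Cumulative: 19.7, 19.7, 31.9, 38.7, 38.7, 52.9, 72.6, 89.4, 106.1, 125.8, 143.5.
The total first reaches 70 DD on day 7.

day 7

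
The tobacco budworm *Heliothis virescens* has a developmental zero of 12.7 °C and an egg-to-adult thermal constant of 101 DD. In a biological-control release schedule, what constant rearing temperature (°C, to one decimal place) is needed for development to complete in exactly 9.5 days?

23.3 °C

Required daily accumulation = 101 / 9.5 = 10.632 DD/day.
T = T_base + 10.632 = 12.7 + 10.632 = 23.332 ≈ 23.3 °C.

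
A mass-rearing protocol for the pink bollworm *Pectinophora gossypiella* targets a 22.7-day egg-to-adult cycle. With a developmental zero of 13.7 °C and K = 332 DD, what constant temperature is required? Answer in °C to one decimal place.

Required daily accumulation = 332 / 22.7 = 14.626 DD/day.
T = T_base + 14.626 = 13.7 + 14.626 = 28.326 ≈ 28.3 °C.

28.3 °C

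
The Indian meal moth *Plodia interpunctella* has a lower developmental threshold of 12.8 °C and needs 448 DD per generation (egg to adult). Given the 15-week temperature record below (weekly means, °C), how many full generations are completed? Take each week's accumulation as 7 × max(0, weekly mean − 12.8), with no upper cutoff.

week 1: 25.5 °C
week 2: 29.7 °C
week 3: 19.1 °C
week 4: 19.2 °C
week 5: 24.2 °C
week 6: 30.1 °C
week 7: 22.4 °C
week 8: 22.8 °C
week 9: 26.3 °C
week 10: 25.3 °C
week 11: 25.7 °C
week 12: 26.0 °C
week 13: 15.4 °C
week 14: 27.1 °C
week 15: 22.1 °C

2 generations

Weekly DD (7 × max(0, T̄ − 12.8)): 88.9, 118.3, 44.1, 44.8, 79.8, 121.1, 67.2, 70.0, 94.5, 87.5, 90.3, 92.4, 18.2, 100.1, 65.1.
Season total = 1182.3 DD.
Complete generations = ⌊1182.3 / 448⌋ = 2.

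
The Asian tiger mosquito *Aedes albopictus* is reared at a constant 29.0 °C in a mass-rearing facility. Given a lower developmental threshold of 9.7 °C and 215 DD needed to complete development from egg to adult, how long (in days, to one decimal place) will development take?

11.1 days

Daily accumulation = 29.0 − 9.7 = 19.3 DD/day.
Duration = 215 / 19.3 = 11.140 ≈ 11.1 days.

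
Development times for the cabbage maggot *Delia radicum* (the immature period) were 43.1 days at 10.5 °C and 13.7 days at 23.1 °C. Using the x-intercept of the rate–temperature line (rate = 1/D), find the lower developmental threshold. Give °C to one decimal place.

4.6 °C

Equal thermal constants: D₁(T₁ − T_b) = D₂(T₂ − T_b).
43.1·(10.5 − T_b) = 13.7·(23.1 − T_b)
T_b = (43.1·10.5 − 13.7·23.1) / (43.1 − 13.7) = 136.08 / 29.4 = 4.629 °C ≈ 4.6 °C.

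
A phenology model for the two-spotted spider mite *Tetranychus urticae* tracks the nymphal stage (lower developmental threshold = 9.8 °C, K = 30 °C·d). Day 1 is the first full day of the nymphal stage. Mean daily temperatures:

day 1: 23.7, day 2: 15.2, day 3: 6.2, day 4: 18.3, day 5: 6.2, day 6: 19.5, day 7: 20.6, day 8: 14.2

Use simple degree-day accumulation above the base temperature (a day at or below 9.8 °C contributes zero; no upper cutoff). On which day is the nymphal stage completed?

day 6

Daily DD above 9.8 °C: 13.9, 5.4, 0.0, 8.5, 0.0, 9.7, 10.8, 4.4.
Cumulative: 13.9, 19.3, 19.3, 27.8, 27.8, 37.5, 48.3, 52.7.
The total first reaches 30 DD on day 6.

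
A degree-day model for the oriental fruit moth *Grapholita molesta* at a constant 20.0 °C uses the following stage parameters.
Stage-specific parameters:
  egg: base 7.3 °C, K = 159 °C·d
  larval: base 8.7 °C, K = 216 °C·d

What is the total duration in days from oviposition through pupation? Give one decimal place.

31.6 days

egg: 159 / (20.0 − 7.3) = 159 / 12.7 = 12.520 d.
larval: 216 / (20.0 − 8.7) = 216 / 11.3 = 19.115 d.
Sum = 31.635 ≈ 31.6 days.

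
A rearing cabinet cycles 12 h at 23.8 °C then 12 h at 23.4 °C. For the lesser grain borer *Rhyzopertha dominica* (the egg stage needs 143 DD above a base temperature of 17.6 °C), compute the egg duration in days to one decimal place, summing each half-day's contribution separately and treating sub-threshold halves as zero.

23.8 days

Day half: max(0, 23.8 − 17.6) × 0.5 = 6.2 × 0.5 = 3.10 DD.
Night half: max(0, 23.4 − 17.6) × 0.5 = 5.8 × 0.5 = 2.90 DD.
Per 24 h: 6.00 DD/day.
Duration = 143 / 6.00 = 23.833 ≈ 23.8 days.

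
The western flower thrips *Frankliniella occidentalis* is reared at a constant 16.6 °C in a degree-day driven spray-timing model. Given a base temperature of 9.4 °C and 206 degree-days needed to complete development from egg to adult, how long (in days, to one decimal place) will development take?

28.6 days

Daily accumulation = 16.6 − 9.4 = 7.2 DD/day.
Duration = 206 / 7.2 = 28.611 ≈ 28.6 days.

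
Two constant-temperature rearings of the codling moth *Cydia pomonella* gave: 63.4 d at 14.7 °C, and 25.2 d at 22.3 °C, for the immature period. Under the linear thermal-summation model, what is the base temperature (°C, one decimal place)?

9.7 °C

Equal thermal constants: D₁(T₁ − T_b) = D₂(T₂ − T_b).
63.4·(14.7 − T_b) = 25.2·(22.3 − T_b)
T_b = (63.4·14.7 − 25.2·22.3) / (63.4 − 25.2) = 370.02 / 38.2 = 9.686 °C ≈ 9.7 °C.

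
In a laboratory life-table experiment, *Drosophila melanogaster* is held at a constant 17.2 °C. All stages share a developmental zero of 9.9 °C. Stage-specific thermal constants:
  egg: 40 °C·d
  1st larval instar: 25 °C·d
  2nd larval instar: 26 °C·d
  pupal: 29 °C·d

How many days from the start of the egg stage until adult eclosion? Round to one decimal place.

16.4 days

Daily accumulation at 17.2 °C = 17.2 − 9.9 = 7.3 DD/day.
Total K = 40 + 25 + 26 + 29 = 120 DD.
Total duration = 120 / 7.3 = 16.438 ≈ 16.4 days.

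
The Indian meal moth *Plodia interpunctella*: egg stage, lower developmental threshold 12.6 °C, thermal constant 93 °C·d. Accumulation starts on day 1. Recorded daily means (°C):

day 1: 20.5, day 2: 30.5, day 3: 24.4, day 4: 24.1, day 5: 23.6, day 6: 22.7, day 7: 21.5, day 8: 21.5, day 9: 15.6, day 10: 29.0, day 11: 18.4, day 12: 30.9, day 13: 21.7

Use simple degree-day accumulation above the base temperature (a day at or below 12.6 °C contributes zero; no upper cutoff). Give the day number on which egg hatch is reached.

day 10

Daily DD above 12.6 °C: 7.9, 17.9, 11.8, 11.5, 11.0, 10.1, 8.9, 8.9, 3.0, 16.4, 5.8, 18.3, 9.1.
Cumulative: 7.9, 25.8, 37.6, 49.1, 60.1, 70.2, 79.1, 88.0, 91.0, 107.4, 113.2, 131.5, 140.6.
The total first reaches 93 DD on day 10.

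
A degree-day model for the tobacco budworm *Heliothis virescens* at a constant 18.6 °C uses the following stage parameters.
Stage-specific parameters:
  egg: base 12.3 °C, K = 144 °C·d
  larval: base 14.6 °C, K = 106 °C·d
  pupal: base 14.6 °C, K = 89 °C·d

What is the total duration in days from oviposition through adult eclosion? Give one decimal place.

egg: 144 / (18.6 − 12.3) = 144 / 6.3 = 22.857 d.
larval: 106 / (18.6 − 14.6) = 106 / 4.0 = 26.500 d.
pupal: 89 / (18.6 − 14.6) = 89 / 4.0 = 22.250 d.
Sum = 71.607 ≈ 71.6 days.

71.6 days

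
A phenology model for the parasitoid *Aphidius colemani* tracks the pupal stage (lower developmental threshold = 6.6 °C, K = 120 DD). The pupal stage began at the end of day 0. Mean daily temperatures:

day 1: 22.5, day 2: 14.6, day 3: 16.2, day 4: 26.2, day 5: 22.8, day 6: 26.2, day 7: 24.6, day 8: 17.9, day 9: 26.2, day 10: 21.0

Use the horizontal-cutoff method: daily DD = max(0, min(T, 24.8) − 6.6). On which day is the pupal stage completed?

day 9

Daily DD above 6.6 °C (capped at 18.2): 15.9, 8.0, 9.6, 18.2, 16.2, 18.2, 18.0, 11.3, 18.2, 14.4.
Cumulative: 15.9, 23.9, 33.5, 51.7, 67.9, 86.1, 104.1, 115.4, 133.6, 148.0.
The total first reaches 120 DD on day 9.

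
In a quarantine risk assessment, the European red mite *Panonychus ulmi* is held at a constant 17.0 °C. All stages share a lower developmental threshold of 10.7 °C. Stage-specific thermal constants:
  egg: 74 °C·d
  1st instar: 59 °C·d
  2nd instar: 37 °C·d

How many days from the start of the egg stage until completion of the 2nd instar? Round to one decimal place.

27.0 days

Daily accumulation at 17.0 °C = 17.0 − 10.7 = 6.3 DD/day.
Total K = 74 + 59 + 37 = 170 DD.
Total duration = 170 / 6.3 = 26.984 ≈ 27.0 days.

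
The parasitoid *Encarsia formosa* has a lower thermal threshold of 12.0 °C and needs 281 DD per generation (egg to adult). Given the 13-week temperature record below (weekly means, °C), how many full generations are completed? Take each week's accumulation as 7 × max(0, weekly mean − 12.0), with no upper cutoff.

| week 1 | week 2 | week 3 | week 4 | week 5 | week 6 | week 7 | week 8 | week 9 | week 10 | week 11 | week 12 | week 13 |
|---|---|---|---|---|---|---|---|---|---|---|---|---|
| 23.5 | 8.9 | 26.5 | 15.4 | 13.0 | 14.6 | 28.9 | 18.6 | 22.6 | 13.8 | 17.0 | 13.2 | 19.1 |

2 generations

Weekly DD (7 × max(0, T̄ − 12.0)): 80.5, 0.0, 101.5, 23.8, 7.0, 18.2, 118.3, 46.2, 74.2, 12.6, 35.0, 8.4, 49.7.
Season total = 575.4 DD.
Complete generations = ⌊575.4 / 281⌋ = 2.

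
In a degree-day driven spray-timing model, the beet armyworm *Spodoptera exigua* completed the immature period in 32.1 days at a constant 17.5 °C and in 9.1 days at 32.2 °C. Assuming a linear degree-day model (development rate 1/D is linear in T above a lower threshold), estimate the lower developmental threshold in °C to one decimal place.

Equal thermal constants: D₁(T₁ − T_b) = D₂(T₂ − T_b).
32.1·(17.5 − T_b) = 9.1·(32.2 − T_b)
T_b = (32.1·17.5 − 9.1·32.2) / (32.1 − 9.1) = 268.73 / 23.0 = 11.684 °C ≈ 11.7 °C.

11.7 °C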